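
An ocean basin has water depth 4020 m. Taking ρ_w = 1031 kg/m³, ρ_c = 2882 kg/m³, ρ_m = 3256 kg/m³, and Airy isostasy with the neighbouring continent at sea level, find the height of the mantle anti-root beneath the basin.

Balancing pressure at the compensation depth: replacing crust with seawater at the top is compensated by replacing crust with mantle at the base: d (ρ_c − ρ_w) = a (ρ_m − ρ_c).
a = d (ρ_c − ρ_w)/(ρ_m − ρ_c) = 4020 m × 1851/374 = 19900 m.

19900 m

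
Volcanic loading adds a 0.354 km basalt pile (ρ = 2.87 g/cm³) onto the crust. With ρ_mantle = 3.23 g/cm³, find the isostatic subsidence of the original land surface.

0.315 km

Subaerial loading: s = t ρ_load / ρ_m.
s = 0.354 km × 2.87/3.23 = 0.315 km.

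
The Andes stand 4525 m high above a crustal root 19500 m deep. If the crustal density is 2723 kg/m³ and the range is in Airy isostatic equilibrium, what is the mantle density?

3350 kg/m³

Airy balance: ρ_c h = (ρ_m − ρ_c) r → ρ_m = ρ_c (1 + h/r).
ρ_m = 2723 × (1 + 4525 m/19500 m) = 3350 kg/m³.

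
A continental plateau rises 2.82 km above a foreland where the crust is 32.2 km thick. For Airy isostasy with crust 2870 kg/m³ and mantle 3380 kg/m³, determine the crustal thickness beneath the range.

50.9 km

Root depth r = h ρ_c / (ρ_m − ρ_c) = 2.82 km × 2870 / 510 = 15.87 km.
Total thickness = T + h + r = 32.2 km + 2.82 km + 15.87 km = 50.9 km.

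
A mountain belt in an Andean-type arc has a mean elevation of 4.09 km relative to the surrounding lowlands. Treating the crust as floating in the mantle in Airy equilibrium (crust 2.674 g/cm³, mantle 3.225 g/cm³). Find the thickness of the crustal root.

In Airy isostatic equilibrium: the weight of the topography is balanced by the buoyancy of the root, ρ_c h = (ρ_m − ρ_c) r.
r = h · ρ_c / (ρ_m − ρ_c) = 4.09 km × 2.674 / (3.225 − 2.674) = 19.8 km.

19.8 km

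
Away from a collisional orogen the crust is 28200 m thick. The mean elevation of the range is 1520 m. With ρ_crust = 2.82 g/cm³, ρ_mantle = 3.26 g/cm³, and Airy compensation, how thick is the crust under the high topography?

Root depth r = h ρ_c / (ρ_m − ρ_c) = 1520 m × 2.82 / 0.44 = 9742 m.
Total thickness = T + h + r = 28200 m + 1520 m + 9742 m = 39500 m.

39500 m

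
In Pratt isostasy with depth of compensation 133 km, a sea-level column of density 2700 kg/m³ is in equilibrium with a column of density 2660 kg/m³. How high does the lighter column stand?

ρ_ref D = ρ (D + h) → h = D (ρ_ref − ρ)/ρ.
h = 133 km × (2700 − 2660)/2660 = 2 km.

2 km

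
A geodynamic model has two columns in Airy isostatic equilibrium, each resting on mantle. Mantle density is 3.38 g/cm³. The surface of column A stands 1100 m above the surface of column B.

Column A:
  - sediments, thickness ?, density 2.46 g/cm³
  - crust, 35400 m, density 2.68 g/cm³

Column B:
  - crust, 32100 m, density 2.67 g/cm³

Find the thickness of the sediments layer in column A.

1880 m

Take the compensation level at the base of the deeper column (depth z_c below the surface of column A) and equate Σ ρ_i t_i down to z_c; mantle fills any gap and the z_c terms cancel.
Column A: x×2.46 + 35400×2.68 + (z_c − 35400 − x)×3.38
Column B: 1100×0 + 32100×2.67 + (z_c − 1100 − 32100)×3.38
The z_c×3.38 term appears on both sides and cancels. Collect the known terms of each column as K = Σ(ρt)_known − 3.38 × (depth of known layers): K_A = 94872 − 3.38×35400 = −24780; K_B = 85707 − 3.38×(1100 + 32100) = −26509.
Balance: K_A − x×(3.38 − 2.46) = K_B, so x = (K_A − K_B)/(3.38 − 2.46) = 1729/0.92 = 1880 m.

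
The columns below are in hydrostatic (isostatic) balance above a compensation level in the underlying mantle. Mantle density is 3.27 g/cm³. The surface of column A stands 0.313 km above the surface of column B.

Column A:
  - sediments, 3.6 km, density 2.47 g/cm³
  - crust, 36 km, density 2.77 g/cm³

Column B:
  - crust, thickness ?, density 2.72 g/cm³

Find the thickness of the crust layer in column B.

Take the compensation level at the base of the deeper column (depth z_c below the surface of column A) and equate Σ ρ_i t_i down to z_c; mantle fills any gap and the z_c terms cancel.
Column A: 3.6×2.47 + 36×2.77 + (z_c − 39.6)×3.27
Column B: 0.313×0 + x×2.72 + (z_c − 0.313 − 0 − x)×3.27
The z_c×3.27 term appears on both sides and cancels. Collect the known terms of each column as K = Σ(ρt)_known − 3.27 × (depth of known layers): K_A = 108.612 − 3.27×39.6 = −20.88; K_B = 0 − 3.27×(0.313 + 0) = −1.02351.
Balance: K_A = K_B − x×(3.27 − 2.72), so x = (K_B − K_A)/(3.27 − 2.72) = 19.8565/0.55 = 36.1 km.

36.1 km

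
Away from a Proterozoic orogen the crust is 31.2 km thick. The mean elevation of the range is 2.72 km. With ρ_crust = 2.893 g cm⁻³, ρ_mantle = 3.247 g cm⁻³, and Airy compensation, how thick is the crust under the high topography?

Root depth r = h ρ_c / (ρ_m − ρ_c) = 2.72 km × 2.893 / 0.354 = 22.23 km.
Total thickness = T + h + r = 31.2 km + 2.72 km + 22.23 km = 56.1 km.

56.1 km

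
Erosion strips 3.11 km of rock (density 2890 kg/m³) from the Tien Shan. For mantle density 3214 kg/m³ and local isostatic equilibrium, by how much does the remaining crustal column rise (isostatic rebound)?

2.8 km

Unloading: uplift u = e ρ_c/ρ_m = 3.11 km × 2890/3214 = 2.8 km.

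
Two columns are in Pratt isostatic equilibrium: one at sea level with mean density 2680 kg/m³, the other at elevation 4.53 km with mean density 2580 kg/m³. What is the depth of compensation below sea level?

ρ_ref D = ρ (D + h) → D (ρ_ref − ρ) = ρ h.
D = ρ h/(ρ_ref − ρ) = 2580 × 4.53 km/(2680 − 2580) = 117 km.

117 km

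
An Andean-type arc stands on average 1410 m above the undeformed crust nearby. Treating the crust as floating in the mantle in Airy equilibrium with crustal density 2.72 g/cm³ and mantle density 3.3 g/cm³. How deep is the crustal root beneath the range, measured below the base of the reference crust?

Equating mass per unit area of the two columns: the weight of the topography is balanced by the buoyancy of the root, ρ_c h = (ρ_m − ρ_c) r.
r = h · ρ_c / (ρ_m − ρ_c) = 1410 m × 2.72 / (3.3 − 2.72) = 6610 m.

6610 m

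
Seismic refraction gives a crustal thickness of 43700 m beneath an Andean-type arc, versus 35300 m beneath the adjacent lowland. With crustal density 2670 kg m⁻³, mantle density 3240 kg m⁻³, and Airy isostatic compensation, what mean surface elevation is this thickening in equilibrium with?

1480 m

Excess crust Δ = 43700 m − 35300 m = 8400 m, split between elevation h and root r with h + r = Δ.
Airy balance ρ_c h = (ρ_m − ρ_c) r gives r = h ρ_c/(ρ_m − ρ_c), so h (1 + ρ_c/(ρ_m − ρ_c)) = Δ, i.e. h = Δ (ρ_m − ρ_c)/ρ_m.
h = 8400 m × 570/3240 = 1480 m.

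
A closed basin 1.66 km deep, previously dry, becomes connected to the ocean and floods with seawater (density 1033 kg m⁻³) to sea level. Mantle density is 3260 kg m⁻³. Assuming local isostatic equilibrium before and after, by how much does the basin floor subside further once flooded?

After flooding the water column is d + s deep. Its weight must equal the weight of mantle displaced by the extra subsidence s: (d + s) ρ_w = s ρ_m.
s = d ρ_w / (ρ_m − ρ_w) = 1.66 km × 1033/(3260 − 1033) = 0.77 km.

0.77 km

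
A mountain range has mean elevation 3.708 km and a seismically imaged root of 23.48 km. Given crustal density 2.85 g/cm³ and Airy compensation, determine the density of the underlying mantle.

3.3 g/cm³

Airy balance: ρ_c h = (ρ_m − ρ_c) r → ρ_m = ρ_c (1 + h/r).
ρ_m = 2.85 × (1 + 3.708 km/23.48 km) = 3.3 g/cm³.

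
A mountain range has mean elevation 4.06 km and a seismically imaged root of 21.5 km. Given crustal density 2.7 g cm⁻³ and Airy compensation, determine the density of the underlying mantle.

Airy balance: ρ_c h = (ρ_m − ρ_c) r → ρ_m = ρ_c (1 + h/r).
ρ_m = 2.7 × (1 + 4.06 km/21.5 km) = 3.21 g cm⁻³.

3.21 g cm⁻³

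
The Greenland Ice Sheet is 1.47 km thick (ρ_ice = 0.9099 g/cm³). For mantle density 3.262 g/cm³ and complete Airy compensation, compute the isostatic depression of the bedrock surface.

Isostatic balance requires: the ice load ρ_ice t is balanced by mantle displaced below, ρ_m s.
s = t ρ_ice / ρ_m = 1.47 km × 0.9099/3.262 = 0.41 km.

0.41 km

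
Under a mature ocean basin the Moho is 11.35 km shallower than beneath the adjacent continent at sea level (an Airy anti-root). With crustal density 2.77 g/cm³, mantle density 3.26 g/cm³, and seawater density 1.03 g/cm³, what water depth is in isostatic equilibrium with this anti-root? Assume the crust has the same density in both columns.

3.2 km

Replacing a thickness d of crust by seawater at the top must be balanced by replacing crust with mantle at the base: d (ρ_c − ρ_w) = a (ρ_m − ρ_c).
d = a (ρ_m − ρ_c)/(ρ_c − ρ_w) = 11.35 km × 0.49/1.74 = 3.2 km.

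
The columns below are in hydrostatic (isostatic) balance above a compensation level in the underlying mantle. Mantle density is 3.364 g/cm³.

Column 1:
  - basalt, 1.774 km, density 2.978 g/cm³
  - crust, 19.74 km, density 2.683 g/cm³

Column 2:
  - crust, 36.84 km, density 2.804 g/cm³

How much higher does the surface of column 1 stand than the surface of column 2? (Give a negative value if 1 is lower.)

−1.93 km

For any compensation level in the mantle, the mantle terms cancel and isostasy reduces to e = (Σt_1 − Σt_2) − (Σ(ρt)_1 − Σ(ρt)_2) / ρ_m.
Σt_1 = 21.514 km; Σt_2 = 36.84 km; Σ(ρt)_1 = 58.245392; Σ(ρt)_2 = 103.29936 (in km·g/cm³).
e = (21.514 − 36.84) − (58.245392 − 103.29936) / 3.364 = −1.93 km.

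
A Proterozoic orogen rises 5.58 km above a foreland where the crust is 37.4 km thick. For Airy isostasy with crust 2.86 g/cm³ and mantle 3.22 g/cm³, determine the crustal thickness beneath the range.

Root depth r = h ρ_c / (ρ_m − ρ_c) = 5.58 km × 2.86 / 0.36 = 44.33 km.
Total thickness = T + h + r = 37.4 km + 5.58 km + 44.33 km = 87.3 km.

87.3 km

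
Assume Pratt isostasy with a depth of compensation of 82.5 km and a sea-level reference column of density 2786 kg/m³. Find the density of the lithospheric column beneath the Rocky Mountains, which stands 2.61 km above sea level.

Pratt balance: ρ_ref D = ρ (D + h).
ρ = ρ_ref D/(D + h) = 2786 × 82.5 km/(82.5 km + 2.61 km) = 2700 kg/m³.

2700 kg/m³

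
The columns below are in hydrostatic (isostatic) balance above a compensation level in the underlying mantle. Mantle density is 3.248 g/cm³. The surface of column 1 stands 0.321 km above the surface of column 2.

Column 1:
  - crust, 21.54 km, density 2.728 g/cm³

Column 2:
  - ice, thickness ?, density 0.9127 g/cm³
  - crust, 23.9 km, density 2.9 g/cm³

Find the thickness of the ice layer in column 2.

Take the compensation level at the base of the deeper column (depth z_c below the surface of column 1) and equate Σ ρ_i t_i down to z_c; mantle fills any gap and the z_c terms cancel.
Column 1: 21.54×2.728 + (z_c − 21.54)×3.248
Column 2: 0.321×0 + x×0.9127 + 23.9×2.9 + (z_c − 0.321 − 23.9 − x)×3.248
The z_c×3.248 term appears on both sides and cancels. Collect the known terms of each column as K = Σ(ρt)_known − 3.248 × (depth of known layers): K_1 = 58.76112 − 3.248×21.54 = −11.2008; K_2 = 69.31 − 3.248×(0.321 + 23.9) = −9.359808.
Balance: K_1 = K_2 − x×(3.248 − 0.9127), so x = (K_2 − K_1)/(3.248 − 0.9127) = 1.84099/2.3353 = 0.788 km.

0.788 km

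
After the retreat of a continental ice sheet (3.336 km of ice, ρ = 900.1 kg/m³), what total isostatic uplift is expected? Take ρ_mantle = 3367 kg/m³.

Removing the load lets mantle flow back in; uplift u satisfies ρ_ice t = ρ_m u.
u = t ρ_ice/ρ_m = 3.336 km × 900.1/3367 = 0.892 km.

0.892 km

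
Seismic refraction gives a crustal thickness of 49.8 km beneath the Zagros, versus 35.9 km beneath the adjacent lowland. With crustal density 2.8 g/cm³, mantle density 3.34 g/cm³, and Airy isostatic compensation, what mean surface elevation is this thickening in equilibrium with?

2.25 km

Excess crust Δ = 49.8 km − 35.9 km = 13.9 km, split between elevation h and root r with h + r = Δ.
Airy balance ρ_c h = (ρ_m − ρ_c) r gives r = h ρ_c/(ρ_m − ρ_c), so h (1 + ρ_c/(ρ_m − ρ_c)) = Δ, i.e. h = Δ (ρ_m − ρ_c)/ρ_m.
h = 13.9 km × 0.54/3.34 = 2.25 km.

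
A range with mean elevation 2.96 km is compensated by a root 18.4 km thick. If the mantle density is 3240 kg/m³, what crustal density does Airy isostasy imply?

2790 kg/m³

ρ_c h = (ρ_m − ρ_c) r → ρ_c (h + r) = ρ_m r → ρ_c = ρ_m r / (h + r).
ρ_c = 3240 × 18.4 km / (2.96 km + 18.4 km) = 2790 kg/m³.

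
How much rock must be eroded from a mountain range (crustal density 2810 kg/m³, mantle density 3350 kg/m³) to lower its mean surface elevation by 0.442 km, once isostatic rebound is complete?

2.74 km

Net drop Δ = e − u = e − e ρ_c/ρ_m = e (ρ_m − ρ_c)/ρ_m.
e = Δ ρ_m/(ρ_m − ρ_c) = 0.442 km × 3350/540 = 2.74 km.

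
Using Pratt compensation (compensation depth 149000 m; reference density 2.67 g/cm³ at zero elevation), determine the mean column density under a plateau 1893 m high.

2.64 g/cm³

Pratt balance: ρ_ref D = ρ (D + h).
ρ = ρ_ref D/(D + h) = 2.67 × 149000 m/(149000 m + 1893 m) = 2.64 g/cm³.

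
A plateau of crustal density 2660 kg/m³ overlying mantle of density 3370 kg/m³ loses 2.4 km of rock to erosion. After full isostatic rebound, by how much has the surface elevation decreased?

0.506 km

Rebound u = e ρ_c/ρ_m = 2.4 km × 2660/3370 = 1.894 km.
Net surface drop = e − u = 2.4 km − 1.894 km = e (ρ_m − ρ_c)/ρ_m = 0.506 km.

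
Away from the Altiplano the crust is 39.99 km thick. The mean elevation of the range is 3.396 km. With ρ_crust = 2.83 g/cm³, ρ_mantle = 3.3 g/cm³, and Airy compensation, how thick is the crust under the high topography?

Root depth r = h ρ_c / (ρ_m − ρ_c) = 3.396 km × 2.83 / 0.47 = 20.45 km.
Total thickness = T + h + r = 39.99 km + 3.396 km + 20.45 km = 63.8 km.

63.8 km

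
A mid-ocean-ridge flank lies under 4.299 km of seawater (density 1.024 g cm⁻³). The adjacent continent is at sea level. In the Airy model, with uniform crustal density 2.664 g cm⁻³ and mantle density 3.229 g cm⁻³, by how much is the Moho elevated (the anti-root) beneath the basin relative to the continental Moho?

In Airy isostatic equilibrium: replacing crust with seawater at the top is compensated by replacing crust with mantle at the base: d (ρ_c − ρ_w) = a (ρ_m − ρ_c).
a = d (ρ_c − ρ_w)/(ρ_m − ρ_c) = 4.299 km × 1.64/0.565 = 12.5 km.

12.5 km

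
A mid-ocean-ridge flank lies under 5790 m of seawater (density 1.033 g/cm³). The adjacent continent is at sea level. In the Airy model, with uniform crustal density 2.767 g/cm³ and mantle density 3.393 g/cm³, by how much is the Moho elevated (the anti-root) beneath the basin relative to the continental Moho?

16000 m

Equating mass per unit area of the two columns: replacing crust with seawater at the top is compensated by replacing crust with mantle at the base: d (ρ_c − ρ_w) = a (ρ_m − ρ_c).
a = d (ρ_c − ρ_w)/(ρ_m − ρ_c) = 5790 m × 1.734/0.626 = 16000 m.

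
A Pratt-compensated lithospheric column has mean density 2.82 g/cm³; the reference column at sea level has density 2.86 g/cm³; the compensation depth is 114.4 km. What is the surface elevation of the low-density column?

1.62 km

ρ_ref D = ρ (D + h) → h = D (ρ_ref − ρ)/ρ.
h = 114.4 km × (2.86 − 2.82)/2.82 = 1.62 km.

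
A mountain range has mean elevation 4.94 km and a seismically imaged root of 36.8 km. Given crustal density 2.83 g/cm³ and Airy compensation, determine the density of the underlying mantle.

Airy balance: ρ_c h = (ρ_m − ρ_c) r → ρ_m = ρ_c (1 + h/r).
ρ_m = 2.83 × (1 + 4.94 km/36.8 km) = 3.21 g/cm³.

3.21 g/cm³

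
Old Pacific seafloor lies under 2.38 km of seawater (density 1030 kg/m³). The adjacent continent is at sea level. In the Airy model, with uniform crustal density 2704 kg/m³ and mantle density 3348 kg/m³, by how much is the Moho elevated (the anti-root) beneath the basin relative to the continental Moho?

6.19 km

Equating mass per unit area of the two columns: replacing crust with seawater at the top is compensated by replacing crust with mantle at the base: d (ρ_c − ρ_w) = a (ρ_m − ρ_c).
a = d (ρ_c − ρ_w)/(ρ_m − ρ_c) = 2.38 km × 1674/644 = 6.19 km.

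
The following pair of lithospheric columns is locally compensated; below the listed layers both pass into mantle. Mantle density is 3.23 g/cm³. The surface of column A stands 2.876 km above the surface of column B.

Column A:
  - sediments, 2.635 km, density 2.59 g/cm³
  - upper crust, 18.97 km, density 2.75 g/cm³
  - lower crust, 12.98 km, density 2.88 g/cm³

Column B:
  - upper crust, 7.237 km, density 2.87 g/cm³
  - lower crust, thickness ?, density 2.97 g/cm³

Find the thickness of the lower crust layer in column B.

Take the compensation level at the base of the deeper column (depth z_c below the surface of column A) and equate Σ ρ_i t_i down to z_c; mantle fills any gap and the z_c terms cancel.
Column A: 2.635×2.59 + 18.97×2.75 + 12.98×2.88 + (z_c − 34.585)×3.23
Column B: 2.876×0 + 7.237×2.87 + x×2.97 + (z_c − 2.876 − 7.237 − x)×3.23
The z_c×3.23 term appears on both sides and cancels. Collect the known terms of each column as K = Σ(ρt)_known − 3.23 × (depth of known layers): K_A = 96.37455 − 3.23×34.585 = −15.335; K_B = 20.77019 − 3.23×(2.876 + 7.237) = −11.8948.
Balance: K_A = K_B − x×(3.23 − 2.97), so x = (K_B − K_A)/(3.23 − 2.97) = 3.4402/0.26 = 13.2 km.

13.2 km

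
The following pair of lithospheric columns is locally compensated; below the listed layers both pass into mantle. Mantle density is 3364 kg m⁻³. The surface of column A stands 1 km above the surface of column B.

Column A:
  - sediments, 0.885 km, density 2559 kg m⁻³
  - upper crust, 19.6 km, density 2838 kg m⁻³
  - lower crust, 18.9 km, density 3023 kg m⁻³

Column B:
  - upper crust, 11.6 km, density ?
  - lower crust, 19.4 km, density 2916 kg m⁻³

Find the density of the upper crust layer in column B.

2900 kg m⁻³

Take the compensation level at the base of the deeper column (depth z_c below the surface of column A) and equate Σ ρ_i t_i down to z_c; mantle fills any gap and the z_c terms cancel.
Column A: 0.885×2559 + 19.6×2838 + 18.9×3023 + (z_c − 39.385)×3364
Column B: 1×0 + 11.6×ρ + 19.4×2916 + (z_c − 1 − 31)×3364
The z_c×3364 term appears on both sides and cancels. Collect the known terms of each column as K = Σ(ρt)_known − 3364 × (depth of known layers): K_A = 115024.215 − 3364×39.385 = −17466.925; K_B = 56570.4 − 3364×(1 + 31) = −51077.6.
Balance: K_A = K_B + 11.6×ρ, so ρ = (K_A − K_B)/11.6 = 33610.7/11.6 = 2900 kg m⁻³.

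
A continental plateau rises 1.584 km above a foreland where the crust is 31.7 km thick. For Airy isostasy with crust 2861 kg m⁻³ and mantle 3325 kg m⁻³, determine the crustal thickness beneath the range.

Root depth r = h ρ_c / (ρ_m − ρ_c) = 1.584 km × 2861 / 464 = 9.767 km.
Total thickness = T + h + r = 31.7 km + 1.584 km + 9.767 km = 43.1 km.

43.1 km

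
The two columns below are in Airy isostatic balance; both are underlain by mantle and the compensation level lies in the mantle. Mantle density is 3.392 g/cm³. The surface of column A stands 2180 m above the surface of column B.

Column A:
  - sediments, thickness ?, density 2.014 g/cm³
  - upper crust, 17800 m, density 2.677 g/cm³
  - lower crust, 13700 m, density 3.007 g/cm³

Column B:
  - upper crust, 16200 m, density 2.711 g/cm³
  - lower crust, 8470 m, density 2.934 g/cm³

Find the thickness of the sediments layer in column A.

Take the compensation level at the base of the deeper column (depth z_c below the surface of column A) and equate Σ ρ_i t_i down to z_c; mantle fills any gap and the z_c terms cancel.
Column A: x×2.014 + 17800×2.677 + 13700×3.007 + (z_c − 31500 − x)×3.392
Column B: 2180×0 + 16200×2.711 + 8470×2.934 + (z_c − 2180 − 24670)×3.392
The z_c×3.392 term appears on both sides and cancels. Collect the known terms of each column as K = Σ(ρt)_known − 3.392 × (depth of known layers): K_A = 88846.5 − 3.392×31500 = −18001.5; K_B = 68769.18 − 3.392×(2180 + 24670) = −22306.02.
Balance: K_A − x×(3.392 − 2.014) = K_B, so x = (K_A − K_B)/(3.392 − 2.014) = 4304.52/1.378 = 3120 m.

3120 m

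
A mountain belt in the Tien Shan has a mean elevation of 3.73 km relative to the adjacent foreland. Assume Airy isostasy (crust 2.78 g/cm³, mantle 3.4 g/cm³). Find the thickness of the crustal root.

16.7 km

Isostatic balance requires: the weight of the topography is balanced by the buoyancy of the root, ρ_c h = (ρ_m − ρ_c) r.
r = h · ρ_c / (ρ_m − ρ_c) = 3.73 km × 2.78 / (3.4 − 2.78) = 16.7 km.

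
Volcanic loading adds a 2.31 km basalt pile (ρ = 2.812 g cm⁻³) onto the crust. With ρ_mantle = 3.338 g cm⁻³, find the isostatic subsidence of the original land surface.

Subaerial loading: s = t ρ_load / ρ_m.
s = 2.31 km × 2.812/3.338 = 1.95 km.

1.95 km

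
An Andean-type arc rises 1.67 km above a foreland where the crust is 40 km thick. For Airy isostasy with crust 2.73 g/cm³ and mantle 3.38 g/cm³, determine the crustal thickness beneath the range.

48.7 km

Root depth r = h ρ_c / (ρ_m − ρ_c) = 1.67 km × 2.73 / 0.65 = 7.014 km.
Total thickness = T + h + r = 40 km + 1.67 km + 7.014 km = 48.7 km.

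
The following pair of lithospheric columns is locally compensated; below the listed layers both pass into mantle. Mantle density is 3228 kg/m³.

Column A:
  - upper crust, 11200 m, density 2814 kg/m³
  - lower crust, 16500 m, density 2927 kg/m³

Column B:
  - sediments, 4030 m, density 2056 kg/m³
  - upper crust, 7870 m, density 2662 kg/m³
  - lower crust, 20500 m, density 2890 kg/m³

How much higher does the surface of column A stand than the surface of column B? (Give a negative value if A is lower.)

−2010 m

For any compensation level in the mantle, the mantle terms cancel and isostasy reduces to e = (Σt_A − Σt_B) − (Σ(ρt)_A − Σ(ρt)_B) / ρ_m.
Σt_A = 27700 m; Σt_B = 32400 m; Σ(ρt)_A = 79812300; Σ(ρt)_B = 88480620 (in m·kg/m³).
e = (27700 − 32400) − (79812300 − 88480620) / 3228 = −2010 m.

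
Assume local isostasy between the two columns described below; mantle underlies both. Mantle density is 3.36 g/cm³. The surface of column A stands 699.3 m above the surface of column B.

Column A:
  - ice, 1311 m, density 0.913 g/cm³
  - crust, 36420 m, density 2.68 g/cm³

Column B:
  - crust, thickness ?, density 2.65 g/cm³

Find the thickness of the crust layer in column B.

36100 m

Take the compensation level at the base of the deeper column (depth z_c below the surface of column A) and equate Σ ρ_i t_i down to z_c; mantle fills any gap and the z_c terms cancel.
Column A: 1311×0.913 + 36420×2.68 + (z_c − 37731)×3.36
Column B: 699.3×0 + x×2.65 + (z_c − 699.3 − 0 − x)×3.36
The z_c×3.36 term appears on both sides and cancels. Collect the known terms of each column as K = Σ(ρt)_known − 3.36 × (depth of known layers): K_A = 98802.543 − 3.36×37731 = −27973.617; K_B = 0 − 3.36×(699.3 + 0) = −2349.648.
Balance: K_A = K_B − x×(3.36 − 2.65), so x = (K_B − K_A)/(3.36 − 2.65) = 25624/0.71 = 36100 m.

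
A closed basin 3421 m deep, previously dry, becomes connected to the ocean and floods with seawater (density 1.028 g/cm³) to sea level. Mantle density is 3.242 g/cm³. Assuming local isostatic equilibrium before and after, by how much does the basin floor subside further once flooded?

After flooding the water column is d + s deep. Its weight must equal the weight of mantle displaced by the extra subsidence s: (d + s) ρ_w = s ρ_m.
s = d ρ_w / (ρ_m − ρ_w) = 3421 m × 1.028/(3.242 − 1.028) = 1590 m.

1590 m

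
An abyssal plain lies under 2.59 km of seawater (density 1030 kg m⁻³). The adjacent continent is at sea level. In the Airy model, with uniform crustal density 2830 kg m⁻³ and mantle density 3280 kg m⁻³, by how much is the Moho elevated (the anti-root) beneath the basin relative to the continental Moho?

In Airy isostatic equilibrium: replacing crust with seawater at the top is compensated by replacing crust with mantle at the base: d (ρ_c − ρ_w) = a (ρ_m − ρ_c).
a = d (ρ_c − ρ_w)/(ρ_m − ρ_c) = 2.59 km × 1800/450 = 10.4 km.

10.4 km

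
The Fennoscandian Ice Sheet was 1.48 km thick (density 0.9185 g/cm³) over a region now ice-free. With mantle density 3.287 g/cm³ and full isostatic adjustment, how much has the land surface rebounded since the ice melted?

0.414 km

Removing the load lets mantle flow back in; uplift u satisfies ρ_ice t = ρ_m u.
u = t ρ_ice/ρ_m = 1.48 km × 0.9185/3.287 = 0.414 km.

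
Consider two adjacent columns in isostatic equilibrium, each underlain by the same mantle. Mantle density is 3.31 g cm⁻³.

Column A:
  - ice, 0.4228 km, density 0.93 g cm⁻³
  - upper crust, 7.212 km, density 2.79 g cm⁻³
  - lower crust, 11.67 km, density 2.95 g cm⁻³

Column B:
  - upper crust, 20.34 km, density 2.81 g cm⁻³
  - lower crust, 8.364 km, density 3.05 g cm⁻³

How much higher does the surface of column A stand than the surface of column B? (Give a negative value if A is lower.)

−1.02 km

For any compensation level in the mantle, the mantle terms cancel and isostasy reduces to e = (Σt_A − Σt_B) − (Σ(ρt)_A − Σ(ρt)_B) / ρ_m.
Σt_A = 19.3048 km; Σt_B = 28.704 km; Σ(ρt)_A = 54.941184; Σ(ρt)_B = 82.6656 (in km·g cm⁻³).
e = (19.3048 − 28.704) − (54.941184 − 82.6656) / 3.31 = −1.02 km.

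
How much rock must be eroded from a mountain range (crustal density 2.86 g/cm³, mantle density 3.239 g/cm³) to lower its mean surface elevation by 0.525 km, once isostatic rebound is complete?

4.49 km

Net drop Δ = e − u = e − e ρ_c/ρ_m = e (ρ_m − ρ_c)/ρ_m.
e = Δ ρ_m/(ρ_m − ρ_c) = 0.525 km × 3.239/0.379 = 4.49 km.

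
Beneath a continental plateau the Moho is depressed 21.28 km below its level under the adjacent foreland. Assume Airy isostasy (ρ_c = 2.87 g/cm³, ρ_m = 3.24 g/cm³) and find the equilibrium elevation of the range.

For local isostatic compensation: ρ_c h = (ρ_m − ρ_c) r.
h = r (ρ_m − ρ_c) / ρ_c = 21.28 km × (3.24 − 2.87) / 2.87 = 2.74 km.

2.74 km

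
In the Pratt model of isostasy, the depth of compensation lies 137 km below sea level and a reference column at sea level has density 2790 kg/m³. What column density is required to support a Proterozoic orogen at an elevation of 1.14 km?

2770 kg/m³

Pratt balance: ρ_ref D = ρ (D + h).
ρ = ρ_ref D/(D + h) = 2790 × 137 km/(137 km + 1.14 km) = 2770 kg/m³.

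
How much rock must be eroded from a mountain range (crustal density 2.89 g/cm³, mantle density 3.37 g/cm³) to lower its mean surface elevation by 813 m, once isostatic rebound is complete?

5710 m

Net drop Δ = e − u = e − e ρ_c/ρ_m = e (ρ_m − ρ_c)/ρ_m.
e = Δ ρ_m/(ρ_m − ρ_c) = 813 m × 3.37/0.48 = 5710 m.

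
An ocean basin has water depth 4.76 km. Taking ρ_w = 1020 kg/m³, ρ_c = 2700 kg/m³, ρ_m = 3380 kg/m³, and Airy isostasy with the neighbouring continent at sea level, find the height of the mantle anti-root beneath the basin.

11.8 km

In Airy isostatic equilibrium: replacing crust with seawater at the top is compensated by replacing crust with mantle at the base: d (ρ_c − ρ_w) = a (ρ_m − ρ_c).
a = d (ρ_c − ρ_w)/(ρ_m − ρ_c) = 4.76 km × 1680/680 = 11.8 km.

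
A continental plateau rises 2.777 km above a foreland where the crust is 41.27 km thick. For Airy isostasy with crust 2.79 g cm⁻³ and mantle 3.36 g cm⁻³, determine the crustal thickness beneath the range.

57.6 km

Root depth r = h ρ_c / (ρ_m − ρ_c) = 2.777 km × 2.79 / 0.57 = 13.59 km.
Total thickness = T + h + r = 41.27 km + 2.777 km + 13.59 km = 57.6 km.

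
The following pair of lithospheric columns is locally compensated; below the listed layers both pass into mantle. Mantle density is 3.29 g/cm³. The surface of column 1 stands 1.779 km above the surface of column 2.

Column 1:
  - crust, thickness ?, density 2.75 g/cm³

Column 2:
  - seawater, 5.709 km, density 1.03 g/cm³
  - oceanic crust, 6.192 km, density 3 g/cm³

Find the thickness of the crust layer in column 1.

Take the compensation level at the base of the deeper column (depth z_c below the surface of column 1) and equate Σ ρ_i t_i down to z_c; mantle fills any gap and the z_c terms cancel.
Column 1: x×2.75 + (z_c − 0 − x)×3.29
Column 2: 1.779×0 + 5.709×1.03 + 6.192×3 + (z_c − 1.779 − 11.901)×3.29
The z_c×3.29 term appears on both sides and cancels. Collect the known terms of each column as K = Σ(ρt)_known − 3.29 × (depth of known layers): K_1 = 0 − 3.29×0 = 0; K_2 = 24.45627 − 3.29×(1.779 + 11.901) = −20.55093.
Balance: K_1 − x×(3.29 − 2.75) = K_2, so x = (K_1 − K_2)/(3.29 − 2.75) = 20.5509/0.54 = 38.1 km.

38.1 km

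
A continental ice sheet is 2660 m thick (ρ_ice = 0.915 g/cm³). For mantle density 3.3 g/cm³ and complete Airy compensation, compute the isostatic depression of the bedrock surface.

738 m

Equating mass per unit area of the two columns: the ice load ρ_ice t is balanced by mantle displaced below, ρ_m s.
s = t ρ_ice / ρ_m = 2660 m × 0.915/3.3 = 738 m.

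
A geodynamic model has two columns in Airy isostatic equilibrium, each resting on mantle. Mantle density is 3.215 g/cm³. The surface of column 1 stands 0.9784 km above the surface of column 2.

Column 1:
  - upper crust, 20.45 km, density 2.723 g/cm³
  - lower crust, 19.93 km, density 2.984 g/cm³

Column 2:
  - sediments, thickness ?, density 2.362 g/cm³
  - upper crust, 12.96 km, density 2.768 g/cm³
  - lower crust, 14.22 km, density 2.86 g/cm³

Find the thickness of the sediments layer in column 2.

0.795 km

Take the compensation level at the base of the deeper column (depth z_c below the surface of column 1) and equate Σ ρ_i t_i down to z_c; mantle fills any gap and the z_c terms cancel.
Column 1: 20.45×2.723 + 19.93×2.984 + (z_c − 40.38)×3.215
Column 2: 0.9784×0 + x×2.362 + 12.96×2.768 + 14.22×2.86 + (z_c − 0.9784 − 27.18 − x)×3.215
The z_c×3.215 term appears on both sides and cancels. Collect the known terms of each column as K = Σ(ρt)_known − 3.215 × (depth of known layers): K_1 = 115.15647 − 3.215×40.38 = −14.66523; K_2 = 76.54248 − 3.215×(0.9784 + 27.18) = −13.986776.
Balance: K_1 = K_2 − x×(3.215 − 2.362), so x = (K_2 − K_1)/(3.215 − 2.362) = 0.678454/0.853 = 0.795 km.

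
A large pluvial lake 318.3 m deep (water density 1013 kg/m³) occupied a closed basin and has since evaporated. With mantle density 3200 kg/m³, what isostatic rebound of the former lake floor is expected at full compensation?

101 m

u = d ρ_w/ρ_m = 318.3 m × 1013/3200 = 101 m.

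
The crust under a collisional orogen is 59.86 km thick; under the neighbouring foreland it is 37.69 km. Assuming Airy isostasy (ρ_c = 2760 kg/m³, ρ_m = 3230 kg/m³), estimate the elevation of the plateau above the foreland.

Excess crust Δ = 59.86 km − 37.69 km = 22.17 km, split between elevation h and root r with h + r = Δ.
Airy balance ρ_c h = (ρ_m − ρ_c) r gives r = h ρ_c/(ρ_m − ρ_c), so h (1 + ρ_c/(ρ_m − ρ_c)) = Δ, i.e. h = Δ (ρ_m − ρ_c)/ρ_m.
h = 22.17 km × 470/3230 = 3.23 km.

3.23 km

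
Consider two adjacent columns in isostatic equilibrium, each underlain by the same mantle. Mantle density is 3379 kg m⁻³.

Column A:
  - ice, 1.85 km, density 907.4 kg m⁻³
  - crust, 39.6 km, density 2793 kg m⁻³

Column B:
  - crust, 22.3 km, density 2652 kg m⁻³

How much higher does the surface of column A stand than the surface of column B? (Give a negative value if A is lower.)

3.42 km

For any compensation level in the mantle, the mantle terms cancel and isostasy reduces to e = (Σt_A − Σt_B) − (Σ(ρt)_A − Σ(ρt)_B) / ρ_m.
Σt_A = 41.45 km; Σt_B = 22.3 km; Σ(ρt)_A = 112281.49; Σ(ρt)_B = 59139.6 (in km·kg m⁻³).
e = (41.45 − 22.3) − (112281.49 − 59139.6) / 3379 = 3.42 km.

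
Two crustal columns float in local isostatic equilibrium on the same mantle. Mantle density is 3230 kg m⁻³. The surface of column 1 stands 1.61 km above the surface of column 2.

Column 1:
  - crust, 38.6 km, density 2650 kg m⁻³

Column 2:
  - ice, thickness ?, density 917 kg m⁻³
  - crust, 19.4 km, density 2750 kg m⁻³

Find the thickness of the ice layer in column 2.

Take the compensation level at the base of the deeper column (depth z_c below the surface of column 1) and equate Σ ρ_i t_i down to z_c; mantle fills any gap and the z_c terms cancel.
Column 1: 38.6×2650 + (z_c − 38.6)×3230
Column 2: 1.61×0 + x×917 + 19.4×2750 + (z_c − 1.61 − 19.4 − x)×3230
The z_c×3230 term appears on both sides and cancels. Collect the known terms of each column as K = Σ(ρt)_known − 3230 × (depth of known layers): K_1 = 102290 − 3230×38.6 = −22388; K_2 = 53350 − 3230×(1.61 + 19.4) = −14512.3.
Balance: K_1 = K_2 − x×(3230 − 917), so x = (K_2 − K_1)/(3230 − 917) = 7875.7/2313 = 3.4 km.

3.4 km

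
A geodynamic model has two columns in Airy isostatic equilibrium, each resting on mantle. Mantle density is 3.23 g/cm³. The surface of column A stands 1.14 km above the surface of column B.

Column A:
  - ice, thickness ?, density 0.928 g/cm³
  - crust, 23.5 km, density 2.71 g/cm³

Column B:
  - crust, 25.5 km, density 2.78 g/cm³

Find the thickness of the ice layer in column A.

Take the compensation level at the base of the deeper column (depth z_c below the surface of column A) and equate Σ ρ_i t_i down to z_c; mantle fills any gap and the z_c terms cancel.
Column A: x×0.928 + 23.5×2.71 + (z_c − 23.5 − x)×3.23
Column B: 1.14×0 + 25.5×2.78 + (z_c − 1.14 − 25.5)×3.23
The z_c×3.23 term appears on both sides and cancels. Collect the known terms of each column as K = Σ(ρt)_known − 3.23 × (depth of known layers): K_A = 63.685 − 3.23×23.5 = −12.22; K_B = 70.89 − 3.23×(1.14 + 25.5) = −15.1572.
Balance: K_A − x×(3.23 − 0.928) = K_B, so x = (K_A − K_B)/(3.23 − 0.928) = 2.9372/2.302 = 1.28 km.

1.28 km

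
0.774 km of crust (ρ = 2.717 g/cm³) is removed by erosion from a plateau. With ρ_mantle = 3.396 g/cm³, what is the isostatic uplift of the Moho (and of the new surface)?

Unloading: uplift u = e ρ_c/ρ_m = 0.774 km × 2.717/3.396 = 0.619 km.

0.619 km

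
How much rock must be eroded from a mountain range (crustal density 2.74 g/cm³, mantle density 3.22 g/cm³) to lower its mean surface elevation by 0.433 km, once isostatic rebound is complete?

Net drop Δ = e − u = e − e ρ_c/ρ_m = e (ρ_m − ρ_c)/ρ_m.
e = Δ ρ_m/(ρ_m − ρ_c) = 0.433 km × 3.22/0.48 = 2.9 km.

2.9 km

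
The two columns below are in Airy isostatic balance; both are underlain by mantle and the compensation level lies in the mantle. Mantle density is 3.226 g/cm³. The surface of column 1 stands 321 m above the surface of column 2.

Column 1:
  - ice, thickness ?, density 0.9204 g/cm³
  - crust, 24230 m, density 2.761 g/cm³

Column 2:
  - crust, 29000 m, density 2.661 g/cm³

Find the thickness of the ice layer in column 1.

2670 m

Take the compensation level at the base of the deeper column (depth z_c below the surface of column 1) and equate Σ ρ_i t_i down to z_c; mantle fills any gap and the z_c terms cancel.
Column 1: x×0.9204 + 24230×2.761 + (z_c − 24230 − x)×3.226
Column 2: 321×0 + 29000×2.661 + (z_c − 321 − 29000)×3.226
The z_c×3.226 term appears on both sides and cancels. Collect the known terms of each column as K = Σ(ρt)_known − 3.226 × (depth of known layers): K_1 = 66899.03 − 3.226×24230 = −11266.95; K_2 = 77169 − 3.226×(321 + 29000) = −17420.546.
Balance: K_1 − x×(3.226 − 0.9204) = K_2, so x = (K_1 − K_2)/(3.226 − 0.9204) = 6153.6/2.3056 = 2670 m.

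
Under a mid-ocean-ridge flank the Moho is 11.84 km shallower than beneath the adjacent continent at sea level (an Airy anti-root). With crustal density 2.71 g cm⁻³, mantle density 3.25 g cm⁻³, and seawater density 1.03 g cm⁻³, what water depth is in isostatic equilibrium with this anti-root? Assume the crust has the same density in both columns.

Replacing a thickness d of crust by seawater at the top must be balanced by replacing crust with mantle at the base: d (ρ_c − ρ_w) = a (ρ_m − ρ_c).
d = a (ρ_m − ρ_c)/(ρ_c − ρ_w) = 11.84 km × 0.54/1.68 = 3.81 km.

3.81 km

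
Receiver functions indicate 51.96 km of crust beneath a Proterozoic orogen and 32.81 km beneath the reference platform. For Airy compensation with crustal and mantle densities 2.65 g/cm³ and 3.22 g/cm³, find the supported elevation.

Excess crust Δ = 51.96 km − 32.81 km = 19.15 km, split between elevation h and root r with h + r = Δ.
Airy balance ρ_c h = (ρ_m − ρ_c) r gives r = h ρ_c/(ρ_m − ρ_c), so h (1 + ρ_c/(ρ_m − ρ_c)) = Δ, i.e. h = Δ (ρ_m − ρ_c)/ρ_m.
h = 19.15 km × 0.57/3.22 = 3.39 km.

3.39 km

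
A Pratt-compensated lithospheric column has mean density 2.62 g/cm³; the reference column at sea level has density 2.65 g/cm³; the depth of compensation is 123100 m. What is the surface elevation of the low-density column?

ρ_ref D = ρ (D + h) → h = D (ρ_ref − ρ)/ρ.
h = 123100 m × (2.65 − 2.62)/2.62 = 1410 m.

1410 m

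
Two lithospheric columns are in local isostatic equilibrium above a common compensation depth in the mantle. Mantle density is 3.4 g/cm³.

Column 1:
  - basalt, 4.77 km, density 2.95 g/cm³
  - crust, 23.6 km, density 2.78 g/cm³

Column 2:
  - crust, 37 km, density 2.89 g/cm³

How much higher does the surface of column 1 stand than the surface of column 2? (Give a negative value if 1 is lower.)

−0.615 km

For any compensation level in the mantle, the mantle terms cancel and isostasy reduces to e = (Σt_1 − Σt_2) − (Σ(ρt)_1 − Σ(ρt)_2) / ρ_m.
Σt_1 = 28.37 km; Σt_2 = 37 km; Σ(ρt)_1 = 79.6795; Σ(ρt)_2 = 106.93 (in km·g/cm³).
e = (28.37 − 37) − (79.6795 − 106.93) / 3.4 = −0.615 km.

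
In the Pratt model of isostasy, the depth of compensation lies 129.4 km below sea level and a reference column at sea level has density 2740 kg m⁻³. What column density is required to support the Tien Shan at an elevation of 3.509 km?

Pratt balance: ρ_ref D = ρ (D + h).
ρ = ρ_ref D/(D + h) = 2740 × 129.4 km/(129.4 km + 3.509 km) = 2670 kg m⁻³.

2670 kg m⁻³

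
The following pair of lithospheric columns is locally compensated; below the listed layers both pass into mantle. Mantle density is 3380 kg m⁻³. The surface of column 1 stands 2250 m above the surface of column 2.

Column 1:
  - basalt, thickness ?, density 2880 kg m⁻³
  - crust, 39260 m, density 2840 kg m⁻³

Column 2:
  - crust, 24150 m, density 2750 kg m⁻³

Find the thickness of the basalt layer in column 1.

3240 m

Take the compensation level at the base of the deeper column (depth z_c below the surface of column 1) and equate Σ ρ_i t_i down to z_c; mantle fills any gap and the z_c terms cancel.
Column 1: x×2880 + 39260×2840 + (z_c − 39260 − x)×3380
Column 2: 2250×0 + 24150×2750 + (z_c − 2250 − 24150)×3380
The z_c×3380 term appears on both sides and cancels. Collect the known terms of each column as K = Σ(ρt)_known − 3380 × (depth of known layers): K_1 = 111498400 − 3380×39260 = −21200400; K_2 = 66412500 − 3380×(2250 + 24150) = −22819500.
Balance: K_1 − x×(3380 − 2880) = K_2, so x = (K_1 − K_2)/(3380 − 2880) = 1619100/500 = 3240 m.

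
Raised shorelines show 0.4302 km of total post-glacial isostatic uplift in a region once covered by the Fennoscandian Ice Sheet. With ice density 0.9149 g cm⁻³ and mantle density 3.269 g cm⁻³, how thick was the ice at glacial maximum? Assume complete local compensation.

u = t ρ_ice/ρ_m → t = u ρ_m/ρ_ice = 0.4302 km × 3.269/0.9149 = 1.54 km.

1.54 km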